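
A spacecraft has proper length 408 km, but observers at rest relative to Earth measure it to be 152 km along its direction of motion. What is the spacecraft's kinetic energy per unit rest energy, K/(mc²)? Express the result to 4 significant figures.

Length contraction gives γ = L₀/L = 408/152 = 2.68421.
Since K = (γ−1)mc², K/(mc²) = 2.68421 − 1 = 1.684.

1.684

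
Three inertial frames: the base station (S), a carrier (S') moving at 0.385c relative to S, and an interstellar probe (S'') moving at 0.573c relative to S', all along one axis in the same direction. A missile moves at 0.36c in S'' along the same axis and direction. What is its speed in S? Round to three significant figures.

0.893c

Compose velocities in two stages. Stage 1 (into S'): u₁ = (0.36+0.573)/(1+0.36×0.573) = 0.77345.
Stage 2 (into S): u = (0.77345+0.385)/(1+0.77345×0.385) = 0.89264, so the speed is 0.893c.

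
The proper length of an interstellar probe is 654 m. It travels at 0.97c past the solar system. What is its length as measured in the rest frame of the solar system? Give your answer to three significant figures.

159 m

With β = 0.97, γ = 1/√(1 − 0.97²) = 1/√0.0591 = 4.1135.
Along the direction of motion the measured length is L₀/γ = 654/4.1135 = 159 m.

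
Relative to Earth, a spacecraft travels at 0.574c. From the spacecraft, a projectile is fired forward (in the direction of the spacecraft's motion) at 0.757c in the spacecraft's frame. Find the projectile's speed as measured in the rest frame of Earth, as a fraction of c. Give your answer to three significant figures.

Relativistic velocity addition: u = (u' + v)/(1 + u'v/c²), with u' = 0.757c and v = 0.574c.
Numerator: 0.757 + 0.574 = 1.331. Denominator: 1 + (0.757)(0.574) = 1.434518.
u = 1.331/1.434518 = 0.92784, so the speed is 0.928c.

0.928c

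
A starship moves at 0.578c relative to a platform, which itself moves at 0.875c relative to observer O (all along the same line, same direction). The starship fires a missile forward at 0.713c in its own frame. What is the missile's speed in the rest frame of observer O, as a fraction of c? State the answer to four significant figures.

Compose velocities in two stages. Stage 1 (into S'): u₁ = (0.713+0.578)/(1+0.713×0.578) = 0.91423.
Stage 2 (into S): u = (0.91423+0.875)/(1+0.91423×0.875) = 0.99404, so the speed is 0.9940c.

0.9940c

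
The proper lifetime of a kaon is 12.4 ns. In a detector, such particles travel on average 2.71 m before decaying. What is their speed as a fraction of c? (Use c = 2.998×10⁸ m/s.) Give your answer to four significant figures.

0.5891c

Lab distance = (lab lifetime)·v = γτ·βc, so βγ = d/(cτ) = 2.710/(2.998×10⁸ × 1.240×10^-8) = 0.72898.
With βγ = 0.72898: γ² = 1 + (βγ)² = 1.531412, and β = (βγ)/γ = 0.72898/1.2375 = 0.5891.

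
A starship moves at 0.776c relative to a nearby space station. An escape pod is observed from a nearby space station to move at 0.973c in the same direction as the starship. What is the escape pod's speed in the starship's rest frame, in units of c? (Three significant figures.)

0.804c

Transform to the starship's frame: u' = (u − v)/(1 − uv/c²).
u' = (0.973 − 0.776)/(1 − 0.973×0.776) = 0.197/0.244952 = 0.80424.
Speed in the starship's frame: 0.804c (in the same direction).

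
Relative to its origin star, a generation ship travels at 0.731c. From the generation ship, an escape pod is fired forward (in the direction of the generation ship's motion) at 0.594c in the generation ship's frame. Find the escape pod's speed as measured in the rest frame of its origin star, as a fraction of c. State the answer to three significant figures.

Relativistic velocity addition: u = (u' + v)/(1 + u'v/c²), with u' = 0.594c and v = 0.731c.
Numerator: 0.594 + 0.731 = 1.325. Denominator: 1 + (0.594)(0.731) = 1.434214.
u = 1.325/1.434214 = 0.92385, so the speed is 0.924c.

0.924c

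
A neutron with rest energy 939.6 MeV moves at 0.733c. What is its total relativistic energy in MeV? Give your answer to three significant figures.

γ = 1/√(1 − β²) = 1/√(1 − 0.537289) = 1/√0.462711 = 1/0.680229 = 1.4701.
Total energy: E = γmc² = 1.4701 × 939.6 MeV = 1380 MeV.

1380 MeV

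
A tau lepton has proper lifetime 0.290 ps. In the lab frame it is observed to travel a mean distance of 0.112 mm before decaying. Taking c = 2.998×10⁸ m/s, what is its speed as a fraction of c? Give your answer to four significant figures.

Lab distance = (lab lifetime)·v = γτ·βc, so βγ = d/(cτ) = 1.120×10^-4/(2.998×10⁸ × 2.900×10^-13) = 1.2882.
With βγ = 1.2882: γ² = 1 + (βγ)² = 2.65946, and β = (βγ)/γ = 1.2882/1.63079 = 0.7899.

0.7899c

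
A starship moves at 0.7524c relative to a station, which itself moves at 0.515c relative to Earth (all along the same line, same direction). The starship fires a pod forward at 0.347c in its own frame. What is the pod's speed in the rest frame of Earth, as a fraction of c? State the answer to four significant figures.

Compose velocities in two stages. Stage 1 (into S'): u₁ = (0.347+0.7524)/(1+0.347×0.7524) = 0.87179.
Stage 2 (into S): u = (0.87179+0.515)/(1+0.87179×0.515) = 0.95709, so the speed is 0.9571c.

0.9571c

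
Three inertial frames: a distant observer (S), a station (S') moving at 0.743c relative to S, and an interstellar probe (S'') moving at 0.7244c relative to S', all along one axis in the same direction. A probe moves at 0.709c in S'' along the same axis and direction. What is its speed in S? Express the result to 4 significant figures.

0.9920c

First combine the probe and interstellar probe (S''→S'): u₁ = (0.709 + 0.7244)/(1 + 0.709×0.7244) = 1.4334/1.5135996 = 0.94701.
Then combine with the station (S'→S): u = (0.94701 + 0.743)/(1 + 0.94701×0.743) = 1.69001/1.70362843 = 0.99201.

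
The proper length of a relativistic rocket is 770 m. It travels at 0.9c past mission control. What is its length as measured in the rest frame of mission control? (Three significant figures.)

With β = 0.9, γ = 1/√(1 − 0.9²) = 1/√0.19 = 2.2942.
Length contraction: L = L₀/γ = 770/2.2942 = 336 m.

336 m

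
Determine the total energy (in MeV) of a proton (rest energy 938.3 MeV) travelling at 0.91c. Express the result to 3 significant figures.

β² = 0.8281, so γ = 1/√0.1719 = 2.4119.
Total energy: E = γmc² = 2.4119 × 938.3 MeV = 2260 MeV.

2260 MeV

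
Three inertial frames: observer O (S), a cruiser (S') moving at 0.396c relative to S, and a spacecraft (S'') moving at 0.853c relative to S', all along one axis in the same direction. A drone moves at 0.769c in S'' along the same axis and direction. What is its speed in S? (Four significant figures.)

0.9911c

Compose velocities in two stages. Stage 1 (into S'): u₁ = (0.769+0.853)/(1+0.769×0.853) = 0.97949.
Stage 2 (into S): u = (0.97949+0.396)/(1+0.97949×0.396) = 0.99107, so the speed is 0.9911c.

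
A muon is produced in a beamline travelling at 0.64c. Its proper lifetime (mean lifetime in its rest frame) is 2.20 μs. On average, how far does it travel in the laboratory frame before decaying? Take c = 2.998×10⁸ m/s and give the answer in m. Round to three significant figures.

With β = 0.64, γ = 1/√(1 − 0.64²) = 1/√0.5904 = 1.3014.
Lab-frame lifetime: Δt = γτ = 1.3014 × 2.20 μs = 2.8631 μs.
Distance: d = vΔt = 0.64 × 2.998×10⁸ m/s × 2.8631×10^-6 s = 549 m.

549 m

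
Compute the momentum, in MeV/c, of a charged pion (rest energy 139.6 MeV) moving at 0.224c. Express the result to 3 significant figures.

32.1 MeV/c

With β = 0.224, γ = 1/√(1 − 0.224²) = 1/√0.949824 = 1.0261.
Momentum: p = γβ·mc = 1.0261 × 0.224 × 139.6 MeV/c = 32.1 MeV/c.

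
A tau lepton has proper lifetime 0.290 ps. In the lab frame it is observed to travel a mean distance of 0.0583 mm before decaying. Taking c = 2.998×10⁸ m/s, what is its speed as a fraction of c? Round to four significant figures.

Let x = d/(cτ) = 5.830×10^-5 m / (2.998×10⁸ m/s × 2.900×10^-13 s) = 0.67056. Since d = βγcτ, x = βγ = β/√(1−β²).
Solving: β² = x²/(1+x²) = 0.449651/1.449651 = 0.310179, so β = 0.5569.

0.5569c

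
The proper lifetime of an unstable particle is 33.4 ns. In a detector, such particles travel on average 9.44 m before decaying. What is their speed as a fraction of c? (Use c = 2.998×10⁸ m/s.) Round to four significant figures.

Lab distance = (lab lifetime)·v = γτ·βc, so βγ = d/(cτ) = 9.440/(2.998×10⁸ × 3.340×10^-8) = 0.94274.
With βγ = 0.94274: γ² = 1 + (βγ)² = 1.888759, and β = (βγ)/γ = 0.94274/1.37432 = 0.6860.

0.6860c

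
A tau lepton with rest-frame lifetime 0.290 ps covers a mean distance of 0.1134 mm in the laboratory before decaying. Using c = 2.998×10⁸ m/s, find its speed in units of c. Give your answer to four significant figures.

d = βγcτ ⇒ βγ = d/(cτ) = 1.134×10^-4 m / (8.6942×10^-5 m) = 1.3043.
β = (βγ)/√(1+(βγ)²) = 1.3043/√2.7012 = 0.7936.

0.7936c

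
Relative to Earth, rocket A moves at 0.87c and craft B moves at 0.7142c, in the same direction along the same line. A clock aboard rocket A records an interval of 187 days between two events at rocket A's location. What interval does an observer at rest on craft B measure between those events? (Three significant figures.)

205 days

Transform rocket A's velocity into craft B's frame: (0.87 − 0.7142)/(1 − 0.87·0.7142) = 0.1558/0.378646, so the relative speed is 0.41147c.
γ for this relative speed: γ = 1/√(1 − 0.169308) = 1.0972.
The clock on rocket A records proper time, so craft B measures Δt = γΔτ = 1.0972 × 187 = 205 days.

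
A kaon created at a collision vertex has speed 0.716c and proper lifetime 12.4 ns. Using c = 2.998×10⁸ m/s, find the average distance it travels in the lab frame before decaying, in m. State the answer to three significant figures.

3.81 m

β² = 0.512656, so γ = 1/√0.487344 = 1.4325.
Lab-frame lifetime: Δt = γτ = 1.4325 × 12.4 ns = 17.763 ns.
Distance: d = vΔt = 0.716 × 2.998×10⁸ m/s × 1.7763×10^-8 s = 3.81 m.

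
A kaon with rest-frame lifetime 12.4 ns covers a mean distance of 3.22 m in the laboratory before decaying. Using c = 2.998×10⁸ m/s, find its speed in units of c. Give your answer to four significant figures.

Let x = d/(cτ) = 3.220 m / (2.998×10⁸ m/s × 1.240×10^-8 s) = 0.86617. Since d = βγcτ, x = βγ = β/√(1−β²).
Solving: β² = x²/(1+x²) = 0.75025/1.75025 = 0.428653, so β = 0.6547.

0.6547c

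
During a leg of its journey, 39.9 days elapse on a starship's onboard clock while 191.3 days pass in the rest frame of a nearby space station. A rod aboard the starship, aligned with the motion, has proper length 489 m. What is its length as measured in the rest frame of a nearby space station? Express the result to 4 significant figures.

The time-dilation ratio gives γ = 191.3/39.9 = 4.79449.
L = L₀/γ = 489/4.79449 = 102.0 m.

102.0 m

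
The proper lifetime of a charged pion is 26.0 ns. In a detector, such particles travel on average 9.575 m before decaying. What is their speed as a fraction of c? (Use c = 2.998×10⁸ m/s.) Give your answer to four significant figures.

Let x = d/(cτ) = 9.575 m / (2.998×10⁸ m/s × 2.600×10^-8 s) = 1.2284. Since d = βγcτ, x = βγ = β/√(1−β²).
Solving: β² = x²/(1+x²) = 1.50897/2.50897 = 0.60143, so β = 0.7755.

0.7755c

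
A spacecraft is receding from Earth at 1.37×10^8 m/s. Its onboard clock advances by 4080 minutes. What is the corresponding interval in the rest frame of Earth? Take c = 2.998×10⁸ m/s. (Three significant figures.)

4590 minutes

β = v/c = (1.37×10^8 m/s)/(2.998×10⁸ m/s) = 0.456971.
γ = 1/√(1 − β²) = 1/√(1 − 0.2088225) = 1/√0.7911775 = 1.1243.
Time dilation: Δt = γ·Δτ = 1.1243 × 4080 = 4590 minutes.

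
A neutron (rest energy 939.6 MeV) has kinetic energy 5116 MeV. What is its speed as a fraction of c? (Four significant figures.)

0.9879c

γ = 1 + K/(mc²) = 1 + 5116/939.6 = 6.4449.
β = √(1 − 1/γ²) = √(1 − 0.0240751) = √0.9759249 = 0.9879.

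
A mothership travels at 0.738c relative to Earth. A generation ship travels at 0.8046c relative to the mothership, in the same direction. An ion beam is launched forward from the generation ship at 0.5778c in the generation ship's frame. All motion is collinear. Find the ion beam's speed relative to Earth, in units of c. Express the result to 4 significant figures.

0.9913c

First combine the ion beam and generation ship (S''→S'): u₁ = (0.5778 + 0.8046)/(1 + 0.5778×0.8046) = 1.3824/1.46489788 = 0.94368.
Then combine with the mothership (S'→S): u = (0.94368 + 0.738)/(1 + 0.94368×0.738) = 1.68168/1.69643584 = 0.9913.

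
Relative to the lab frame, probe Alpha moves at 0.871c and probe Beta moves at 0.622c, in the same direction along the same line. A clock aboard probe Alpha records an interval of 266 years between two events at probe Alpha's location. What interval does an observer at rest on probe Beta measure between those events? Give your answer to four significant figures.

Transform probe Alpha's velocity into probe Beta's frame: (0.871 − 0.622)/(1 − 0.871·0.622) = 0.249/0.458238, so the relative speed is 0.54339c.
At |u| = 0.54339c, γ = (1 − 0.295273)^(−1/2) = 1.1912.
Probe Alpha's interval is proper; time dilation gives Δt_B = γΔτ = 1.1912 × 266 years = 316.9 years.

316.9 years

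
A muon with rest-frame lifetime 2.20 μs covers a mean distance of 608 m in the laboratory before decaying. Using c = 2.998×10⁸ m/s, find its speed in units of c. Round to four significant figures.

0.6778c

Lab distance = (lab lifetime)·v = γτ·βc, so βγ = d/(cτ) = 608.0/(2.998×10⁸ × 2.200×10^-6) = 0.92183.
With βγ = 0.92183: γ² = 1 + (βγ)² = 1.849771, and β = (βγ)/γ = 0.92183/1.36006 = 0.6778.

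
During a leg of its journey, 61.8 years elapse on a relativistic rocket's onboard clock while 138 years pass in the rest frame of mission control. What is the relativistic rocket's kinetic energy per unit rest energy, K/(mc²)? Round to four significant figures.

γ = Δt/Δτ = 138/61.8 = 2.23301.
Since K = (γ−1)mc², K/(mc²) = 2.23301 − 1 = 1.233.

1.233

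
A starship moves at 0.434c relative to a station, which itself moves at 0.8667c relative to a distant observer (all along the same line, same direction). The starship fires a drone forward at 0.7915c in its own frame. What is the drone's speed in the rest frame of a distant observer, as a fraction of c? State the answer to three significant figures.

0.993c

Apply u = (u'+v)/(1+u'v) twice. Drone in the station frame: (0.7915+0.434)/(1+0.7915·0.434) = 1.2255/1.343511 = 0.91216c.
That velocity, transformed to the rest frame of a distant observer: (0.91216+0.8667)/(1+0.91216·0.8667) = 1.77886/1.790569072 = 0.99346c.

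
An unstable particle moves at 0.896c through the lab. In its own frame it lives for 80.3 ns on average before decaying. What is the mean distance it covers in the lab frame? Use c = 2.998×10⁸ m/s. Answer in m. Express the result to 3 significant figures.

γ = 1/√(1 − β²) = 1/√(1 − 0.802816) = 1/√0.197184 = 1/0.444054 = 2.252.
Lab-frame lifetime: Δt = γτ = 2.252 × 80.3 ns = 180.84 ns.
Distance: d = vΔt = 0.896 × 2.998×10⁸ m/s × 1.8084×10^-7 s = 48.6 m.

48.6 m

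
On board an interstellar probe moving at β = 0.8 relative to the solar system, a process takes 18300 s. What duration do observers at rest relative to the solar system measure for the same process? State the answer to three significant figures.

30500 s

γ = 1/√(1 − β²) = 1/√(1 − 0.64) = 1/√0.36 = 1/0.6 = 1.6667.
The onboard clock measures proper time, so the interval in the rest frame of the solar system is dilated: Δt = γ·Δτ = 1.6667 × 18300 s = 30500 s.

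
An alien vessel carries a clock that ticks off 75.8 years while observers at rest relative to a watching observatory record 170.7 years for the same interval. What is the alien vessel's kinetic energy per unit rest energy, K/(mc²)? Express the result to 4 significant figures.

1.252

γ = Δt/Δτ = 170.7/75.8 = 2.25198.
Since K = (γ−1)mc², K/(mc²) = 2.25198 − 1 = 1.252.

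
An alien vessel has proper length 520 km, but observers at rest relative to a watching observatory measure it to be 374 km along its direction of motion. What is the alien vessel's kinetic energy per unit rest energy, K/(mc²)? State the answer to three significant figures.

γ = L₀/L = 520/374 = 1.39037.
Since K = (γ−1)mc², K/(mc²) = 1.39037 − 1 = 0.390.

0.390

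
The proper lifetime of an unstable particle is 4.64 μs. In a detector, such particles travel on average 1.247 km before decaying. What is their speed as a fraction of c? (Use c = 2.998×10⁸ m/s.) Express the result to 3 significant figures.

Lab distance = (lab lifetime)·v = γτ·βc, so βγ = d/(cτ) = 1247/(2.998×10⁸ × 4.640×10^-6) = 0.89643.
With βγ = 0.89643: γ² = 1 + (βγ)² = 1.803587, and β = (βγ)/γ = 0.89643/1.34298 = 0.667.

0.667c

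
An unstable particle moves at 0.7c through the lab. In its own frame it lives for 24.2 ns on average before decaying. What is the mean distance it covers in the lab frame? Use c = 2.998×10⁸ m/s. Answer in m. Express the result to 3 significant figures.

7.11 m

γ = 1/√(1 − β²) = 1/√(1 − 0.49) = 1/√0.51 = 1/0.714143 = 1.4003.
Lab-frame lifetime: Δt = γτ = 1.4003 × 24.2 ns = 33.887 ns.
Distance: d = vΔt = 0.7 × 2.998×10⁸ m/s × 3.3887×10^-8 s = 7.11 m.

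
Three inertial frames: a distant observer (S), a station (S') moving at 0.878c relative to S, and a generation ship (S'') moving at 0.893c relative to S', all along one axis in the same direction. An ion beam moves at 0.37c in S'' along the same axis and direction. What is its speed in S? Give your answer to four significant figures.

0.9966c

Apply u = (u'+v)/(1+u'v) twice. Ion beam in the station frame: (0.37+0.893)/(1+0.37·0.893) = 1.263/1.33041 = 0.94933c.
That velocity, transformed to the rest frame of a distant observer: (0.94933+0.878)/(1+0.94933·0.878) = 1.82733/1.83351174 = 0.99663c.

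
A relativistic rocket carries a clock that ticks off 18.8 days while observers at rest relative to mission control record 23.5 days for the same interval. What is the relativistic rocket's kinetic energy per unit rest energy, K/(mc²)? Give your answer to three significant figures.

From Δt = γΔτ: γ = 23.5/18.8 = 1.25.
Since K = (γ−1)mc², K/(mc²) = 1.25 − 1 = 0.250.

0.250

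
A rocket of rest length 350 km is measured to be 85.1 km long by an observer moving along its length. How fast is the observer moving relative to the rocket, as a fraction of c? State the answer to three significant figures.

0.970c

Length contraction gives γ = L₀/L = 350/85.1 = 4.1128.
β = √(1 − 1/γ²) = √0.940881 = 0.970.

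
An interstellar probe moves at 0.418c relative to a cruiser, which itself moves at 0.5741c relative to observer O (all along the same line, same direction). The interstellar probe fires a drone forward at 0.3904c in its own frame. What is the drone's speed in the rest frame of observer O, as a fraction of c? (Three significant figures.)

0.907c

Apply u = (u'+v)/(1+u'v) twice. Drone in the cruiser frame: (0.3904+0.418)/(1+0.3904·0.418) = 0.8084/1.1631872 = 0.69499c.
That velocity, transformed to the rest frame of observer O: (0.69499+0.5741)/(1+0.69499·0.5741) = 1.26909/1.398993759 = 0.90714c.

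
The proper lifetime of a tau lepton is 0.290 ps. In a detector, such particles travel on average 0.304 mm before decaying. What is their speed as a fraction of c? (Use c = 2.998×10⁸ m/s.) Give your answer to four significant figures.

0.9615c

Let x = d/(cτ) = 3.040×10^-4 m / (2.998×10⁸ m/s × 2.900×10^-13 s) = 3.4966. Since d = βγcτ, x = βγ = β/√(1−β²).
Solving: β² = x²/(1+x²) = 12.2262/13.2262 = 0.924392, so β = 0.9615.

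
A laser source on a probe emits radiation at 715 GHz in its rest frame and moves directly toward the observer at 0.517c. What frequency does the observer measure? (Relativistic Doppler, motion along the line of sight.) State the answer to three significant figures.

Relativistic Doppler (source moving toward): f_obs = f_src · √((1+β)/(1−β)).
With β = 0.517: factor = √(1.517/0.483) = 1.7722.
f_obs = 715 × 1.7722 = 1270 GHz.

1270 GHz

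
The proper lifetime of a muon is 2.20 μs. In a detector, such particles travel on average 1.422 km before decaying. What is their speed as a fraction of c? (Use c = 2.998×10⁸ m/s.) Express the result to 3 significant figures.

d = βγcτ ⇒ βγ = d/(cτ) = 1422 m / (659.56 m) = 2.156.
β = (βγ)/√(1+(βγ)²) = 2.156/√5.64834 = 0.907.

0.907c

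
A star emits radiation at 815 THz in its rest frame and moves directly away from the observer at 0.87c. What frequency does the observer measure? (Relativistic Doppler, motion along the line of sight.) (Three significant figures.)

215 THz

Relativistic Doppler (source moving away): f_obs = f_src · √((1−β)/(1+β)).
With β = 0.87: factor = √(0.13/1.87) = 0.26366.
f_obs = 815 × 0.26366 = 215 THz.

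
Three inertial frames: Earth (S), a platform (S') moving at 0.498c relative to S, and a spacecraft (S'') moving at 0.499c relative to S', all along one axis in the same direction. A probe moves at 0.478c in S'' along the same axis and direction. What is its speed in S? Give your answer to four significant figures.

First combine the probe and spacecraft (S''→S'): u₁ = (0.478 + 0.499)/(1 + 0.478×0.499) = 0.977/1.238522 = 0.78884.
Then combine with the platform (S'→S): u = (0.78884 + 0.498)/(1 + 0.78884×0.498) = 1.28684/1.39284232 = 0.92389.

0.9239c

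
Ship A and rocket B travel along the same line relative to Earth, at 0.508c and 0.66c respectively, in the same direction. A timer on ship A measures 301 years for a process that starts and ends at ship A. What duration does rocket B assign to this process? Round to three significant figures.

309 years

Speed of ship A in rocket B's frame: u = (v_A − v_B)/(1 − v_A v_B/c²) = (0.508 − 0.66)/(1 − 0.508×0.66) = −0.152/0.66472 = −0.22867; |u| = 0.22867c.
γ for this relative speed: γ = 1/√(1 − 0.05229) = 1.0272.
The clock on ship A records proper time, so rocket B measures Δt = γΔτ = 1.0272 × 301 = 309 years.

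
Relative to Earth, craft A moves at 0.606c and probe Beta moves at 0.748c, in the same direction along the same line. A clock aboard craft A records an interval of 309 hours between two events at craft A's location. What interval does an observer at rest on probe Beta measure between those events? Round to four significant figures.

The velocity of craft A relative to probe Beta is (0.606 − 0.748)c / (1 − 0.606×0.748) = −0.25973c; relative speed 0.25973c.
γ for this relative speed: γ = 1/√(1 − 0.0674597) = 1.0355.
The clock on craft A records proper time, so probe Beta measures Δt = γΔτ = 1.0355 × 309 = 320.0 hours.

320.0 hours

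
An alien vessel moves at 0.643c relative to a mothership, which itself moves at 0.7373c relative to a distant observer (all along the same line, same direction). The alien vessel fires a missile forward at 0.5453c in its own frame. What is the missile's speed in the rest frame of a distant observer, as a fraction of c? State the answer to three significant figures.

0.981c

First combine the missile and alien vessel (S''→S'): u₁ = (0.5453 + 0.643)/(1 + 0.5453×0.643) = 1.1883/1.3506279 = 0.87981.
Then combine with the mothership (S'→S): u = (0.87981 + 0.7373)/(1 + 0.87981×0.7373) = 1.61711/1.648683913 = 0.98085.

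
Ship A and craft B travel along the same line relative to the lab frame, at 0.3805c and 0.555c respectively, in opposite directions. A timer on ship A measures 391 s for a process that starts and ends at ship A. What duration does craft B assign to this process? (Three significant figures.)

Transform ship A's velocity into craft B's frame: (0.3805 + 0.555)/(1 + 0.3805·0.555) = 0.9355/1.2111775, so the relative speed is 0.77239c.
γ for this relative speed: γ = 1/√(1 − 0.596586) = 1.5744.
Ship A's interval is proper; time dilation gives Δt_B = γΔτ = 1.5744 × 391 s = 616 s.

616 s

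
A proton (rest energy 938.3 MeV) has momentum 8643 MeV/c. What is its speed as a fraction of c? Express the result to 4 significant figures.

0.9942c

pc/(mc²) = 8643/938.3 = 9.2113 = βγ = β/√(1−β²).
So β² = x²/(1 + x²) with x = 9.2113: x² = 84.848, β² = 84.848/85.848 = 0.988352, β = 0.9942.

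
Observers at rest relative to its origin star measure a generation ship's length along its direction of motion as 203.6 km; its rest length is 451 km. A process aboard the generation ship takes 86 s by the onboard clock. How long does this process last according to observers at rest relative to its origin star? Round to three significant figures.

191 s

γ = L₀/L = 451/203.6 = 2.21513.
Δt = γΔτ = 2.21513 × 86 = 191 s.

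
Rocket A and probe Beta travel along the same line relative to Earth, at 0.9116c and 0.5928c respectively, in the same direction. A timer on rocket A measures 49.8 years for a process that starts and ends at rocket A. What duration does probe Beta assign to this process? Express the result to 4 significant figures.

69.14 years

Transform rocket A's velocity into probe Beta's frame: (0.9116 − 0.5928)/(1 − 0.9116·0.5928) = 0.3188/0.45960352, so the relative speed is 0.69364c.
At |u| = 0.69364c, γ = (1 − 0.481136)^(−1/2) = 1.3883.
The clock on rocket A records proper time, so probe Beta measures Δt = γΔτ = 1.3883 × 49.8 = 69.14 years.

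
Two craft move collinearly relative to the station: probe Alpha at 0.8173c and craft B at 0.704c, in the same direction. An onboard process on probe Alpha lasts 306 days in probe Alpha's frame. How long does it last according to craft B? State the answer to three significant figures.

Speed of probe Alpha in craft B's frame: u = (v_A − v_B)/(1 − v_A v_B/c²) = (0.8173 − 0.704)/(1 − 0.8173×0.704) = 0.1133/0.4246208 = 0.26683; |u| = 0.26683c.
γ for this relative speed: γ = 1/√(1 − 0.0711982) = 1.0376.
The clock on probe Alpha records proper time, so craft B measures Δt = γΔτ = 1.0376 × 306 = 318 days.

318 days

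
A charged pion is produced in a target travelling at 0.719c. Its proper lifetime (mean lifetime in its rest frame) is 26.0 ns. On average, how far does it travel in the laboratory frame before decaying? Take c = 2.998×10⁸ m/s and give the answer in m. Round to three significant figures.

γ = 1/√(1 − β²) = 1/√(1 − 0.516961) = 1/√0.483039 = 1/0.69501 = 1.4388.
Lab-frame lifetime: Δt = γτ = 1.4388 × 26.0 ns = 37.409 ns.
Distance: d = vΔt = 0.719 × 2.998×10⁸ m/s × 3.7409×10^-8 s = 8.06 m.

8.06 m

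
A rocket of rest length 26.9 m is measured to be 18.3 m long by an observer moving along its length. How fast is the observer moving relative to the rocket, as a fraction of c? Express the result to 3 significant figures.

Length contraction gives γ = L₀/L = 26.9/18.3 = 1.4699.
β = √(1 − 1/γ²) = √0.537167 = 0.733.

0.733c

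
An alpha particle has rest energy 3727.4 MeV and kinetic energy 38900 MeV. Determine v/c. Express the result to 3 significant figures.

K = (γ−1)mc², so γ = 1 + 38900/3727.4 = 11.436.
Then v/c = √(1 − γ⁻²) = √(1 − 0.00764631) = √0.99235369 = 0.996.

0.996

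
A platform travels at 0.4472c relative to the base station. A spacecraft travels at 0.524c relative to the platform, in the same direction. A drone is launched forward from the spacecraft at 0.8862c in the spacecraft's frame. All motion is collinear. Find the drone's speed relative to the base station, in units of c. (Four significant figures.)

0.9857c

Compose velocities in two stages. Stage 1 (into S'): u₁ = (0.8862+0.524)/(1+0.8862×0.524) = 0.96301.
Stage 2 (into S): u = (0.96301+0.4472)/(1+0.96301×0.4472) = 0.98571, so the speed is 0.9857c.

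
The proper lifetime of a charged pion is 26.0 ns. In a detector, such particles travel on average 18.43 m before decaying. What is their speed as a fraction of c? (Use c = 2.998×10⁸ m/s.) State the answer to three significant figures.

Lab distance = (lab lifetime)·v = γτ·βc, so βγ = d/(cτ) = 18.43/(2.998×10⁸ × 2.600×10^-8) = 2.3644.
With βγ = 2.3644: γ² = 1 + (βγ)² = 6.59039, and β = (βγ)/γ = 2.3644/2.56718 = 0.921.

0.921c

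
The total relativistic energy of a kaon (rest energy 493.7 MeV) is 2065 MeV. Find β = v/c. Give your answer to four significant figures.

0.9710

Total energy E = γmc² gives γ = 2065/493.7 = 4.1827.
Hence β = √(1 − 1/γ²) = √(1 − 0.0571593) = √0.9428407 = 0.9710.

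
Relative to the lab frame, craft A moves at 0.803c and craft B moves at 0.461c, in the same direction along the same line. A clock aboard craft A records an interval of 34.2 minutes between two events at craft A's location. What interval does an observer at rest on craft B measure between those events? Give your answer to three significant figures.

The velocity of craft A relative to craft B is (0.803 − 0.461)c / (1 − 0.803×0.461) = 0.54301c; relative speed 0.54301c.
At |u| = 0.54301c, γ = (1 − 0.29486)^(−1/2) = 1.1909.
The clock on craft A records proper time, so craft B measures Δt = γΔτ = 1.1909 × 34.2 = 40.7 minutes.

40.7 minutes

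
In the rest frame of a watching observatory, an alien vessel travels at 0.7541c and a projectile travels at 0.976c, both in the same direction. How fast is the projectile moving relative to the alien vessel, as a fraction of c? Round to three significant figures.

Transform to the alien vessel's frame: u' = (u − v)/(1 − uv/c²).
u' = (0.976 − 0.7541)/(1 − 0.976×0.7541) = 0.2219/0.2639984 = 0.84054.
Speed in the alien vessel's frame: 0.841c (in the same direction).

0.841c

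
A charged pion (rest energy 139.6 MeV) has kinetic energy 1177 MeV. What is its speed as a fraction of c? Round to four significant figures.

γ = 1 + K/(mc²) = 1 + 1177/139.6 = 9.4312.
β = √(1 − 1/γ²) = √(1 − 0.0112426) = √0.9887574 = 0.9944.

0.9944c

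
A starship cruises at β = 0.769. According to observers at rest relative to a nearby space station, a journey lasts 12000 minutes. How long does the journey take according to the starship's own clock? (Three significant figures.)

7670 minutes

With β = 0.769, γ = 1/√(1 − 0.769²) = 1/√0.408639 = 1.5643.
The moving clock records proper time: Δτ = Δt/γ = 12000/1.5643 = 7670 minutes.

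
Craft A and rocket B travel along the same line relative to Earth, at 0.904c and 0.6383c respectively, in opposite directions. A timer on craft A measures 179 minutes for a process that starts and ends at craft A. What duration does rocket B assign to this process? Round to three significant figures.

Speed of craft A in rocket B's frame: u = (v_A + v_B)/(1 + v_A v_B/c²) = (0.904 + 0.6383)/(1 + 0.904×0.6383) = 1.5423/1.5770232 = 0.97798; |u| = 0.97798c.
γ for this relative speed: γ = 1/√(1 − 0.956445) = 4.7916.
Craft A's interval is proper; time dilation gives Δt_B = γΔτ = 4.7916 × 179 minutes = 858 minutes.

858 minutes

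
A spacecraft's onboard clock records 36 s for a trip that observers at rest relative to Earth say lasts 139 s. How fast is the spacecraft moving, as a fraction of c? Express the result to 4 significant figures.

0.9659c

γ = Δt/Δτ = 139/36 = 3.8611.
β = √(1 − 1/γ²) = √(1 − 0.0670777) = √0.9329223 = 0.9659.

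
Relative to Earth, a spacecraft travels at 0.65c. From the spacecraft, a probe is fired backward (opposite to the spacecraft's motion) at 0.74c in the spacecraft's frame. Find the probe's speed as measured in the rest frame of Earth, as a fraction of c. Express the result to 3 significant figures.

0.173c

Relativistic velocity addition: u = (u' + v)/(1 + u'v/c²), with u' = −0.74c and v = 0.65c.
Numerator: −0.74 + 0.65 = −0.09. Denominator: 1 + (−0.74)(0.65) = 0.519.
u = −0.09/0.519 = −0.17341, so the speed is 0.173c.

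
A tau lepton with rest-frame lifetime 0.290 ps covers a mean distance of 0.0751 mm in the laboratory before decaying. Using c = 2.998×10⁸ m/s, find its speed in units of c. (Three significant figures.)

d = βγcτ ⇒ βγ = d/(cτ) = 7.510×10^-5 m / (8.6942×10^-5 m) = 0.86379.
β = (βγ)/√(1+(βγ)²) = 0.86379/√1.746133 = 0.654.

0.654c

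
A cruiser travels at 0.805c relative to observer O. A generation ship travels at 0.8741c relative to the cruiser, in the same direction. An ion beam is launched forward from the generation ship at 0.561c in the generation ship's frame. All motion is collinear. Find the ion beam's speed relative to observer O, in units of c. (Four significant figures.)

Apply u = (u'+v)/(1+u'v) twice. Ion beam in the cruiser frame: (0.561+0.8741)/(1+0.561·0.8741) = 1.4351/1.4903701 = 0.96292c.
That velocity, transformed to the rest frame of observer O: (0.96292+0.805)/(1+0.96292·0.805) = 1.76792/1.7751506 = 0.99593c.

0.9959c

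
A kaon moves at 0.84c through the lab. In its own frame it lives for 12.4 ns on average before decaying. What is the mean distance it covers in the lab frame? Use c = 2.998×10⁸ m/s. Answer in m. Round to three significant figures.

5.76 m

Lorentz factor: γ = (1 − 0.7056)^(−1/2) = 1.843.
Lab-frame lifetime: Δt = γτ = 1.843 × 12.4 ns = 22.853 ns.
Distance: d = vΔt = 0.84 × 2.998×10⁸ m/s × 2.2853×10^-8 s = 5.76 m.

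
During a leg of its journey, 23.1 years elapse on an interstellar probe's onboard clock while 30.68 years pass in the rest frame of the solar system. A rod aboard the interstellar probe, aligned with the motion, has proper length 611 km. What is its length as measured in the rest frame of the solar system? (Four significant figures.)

From Δt = γΔτ: γ = 30.68/23.1 = 1.32814.
L = L₀/γ = 611/1.32814 = 460.0 km.

460.0 km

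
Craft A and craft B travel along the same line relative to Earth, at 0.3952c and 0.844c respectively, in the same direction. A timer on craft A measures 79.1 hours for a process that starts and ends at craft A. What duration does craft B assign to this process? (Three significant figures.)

The velocity of craft A relative to craft B is (0.3952 − 0.844)c / (1 − 0.3952×0.844) = −0.67342c; relative speed 0.67342c.
At |u| = 0.67342c, γ = (1 − 0.453494)^(−1/2) = 1.3527.
The clock on craft A records proper time, so craft B measures Δt = γΔτ = 1.3527 × 79.1 = 107 hours.

107 hours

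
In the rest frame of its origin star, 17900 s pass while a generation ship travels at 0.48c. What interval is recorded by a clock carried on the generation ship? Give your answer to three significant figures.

β² = 0.2304, so γ = 1/√0.7696 = 1.1399.
The moving clock records proper time: Δτ = Δt/γ = 17900/1.1399 = 15700 s.

15700 s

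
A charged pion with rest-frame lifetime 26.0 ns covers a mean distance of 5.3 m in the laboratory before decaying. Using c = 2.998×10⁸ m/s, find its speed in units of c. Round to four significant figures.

Lab distance = (lab lifetime)·v = γτ·βc, so βγ = d/(cτ) = 5.300/(2.998×10⁸ × 2.600×10^-8) = 0.67994.
With βγ = 0.67994: γ² = 1 + (βγ)² = 1.462318, and β = (βγ)/γ = 0.67994/1.20926 = 0.5623.

0.5623c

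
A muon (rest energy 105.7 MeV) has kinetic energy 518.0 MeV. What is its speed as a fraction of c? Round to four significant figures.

0.9855c

K = (γ−1)mc², so γ = 1 + 518.0/105.7 = 5.9007.
Then v/c = √(1 − γ⁻²) = √(1 − 0.0287206) = √0.9712794 = 0.9855.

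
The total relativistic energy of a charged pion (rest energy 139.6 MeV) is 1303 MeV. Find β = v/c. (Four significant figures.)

0.9942

γ = E/(mc²) = 1303/139.6 = 9.3338.
β = √(1 − 1/γ²) = √(1 − 0.0114784) = √0.9885216 = 0.9942.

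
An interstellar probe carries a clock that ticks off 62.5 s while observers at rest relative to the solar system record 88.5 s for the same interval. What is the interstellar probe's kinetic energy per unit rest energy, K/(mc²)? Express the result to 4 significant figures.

0.4160

The time-dilation ratio gives γ = 88.5/62.5 = 1.416.
Since K = (γ−1)mc², K/(mc²) = 1.416 − 1 = 0.4160.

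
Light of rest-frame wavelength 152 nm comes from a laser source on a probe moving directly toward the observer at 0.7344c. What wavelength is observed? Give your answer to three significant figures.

59.5 nm

Relativistic Doppler for wavelength: λ_obs = λ_src · √((1−β)/(1+β)).
With β = 0.7344: factor = √(0.2656/1.7344) = 0.39133.
λ_obs = 152 × 0.39133 = 59.5 nm.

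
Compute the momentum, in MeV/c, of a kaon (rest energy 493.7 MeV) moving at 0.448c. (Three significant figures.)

γ = 1/√(1 − β²) = 1/√(1 − 0.200704) = 1/√0.799296 = 1/0.894034 = 1.1185.
Momentum: p = γβ·mc = 1.1185 × 0.448 × 493.7 MeV/c = 247 MeV/c.

247 MeV/c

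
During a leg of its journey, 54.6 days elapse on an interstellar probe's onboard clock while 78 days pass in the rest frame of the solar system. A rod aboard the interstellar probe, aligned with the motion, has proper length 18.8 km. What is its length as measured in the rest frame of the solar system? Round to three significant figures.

13.2 km

The time-dilation ratio gives γ = 78/54.6 = 1.42857.
The rod contracts by the same γ: 18.8 km / 1.42857 = 13.2 km.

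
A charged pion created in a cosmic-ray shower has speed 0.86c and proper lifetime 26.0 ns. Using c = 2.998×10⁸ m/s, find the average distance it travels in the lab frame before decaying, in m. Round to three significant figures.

13.1 m

β² = 0.7396, so γ = 1/√0.2604 = 1.9597.
Lab-frame lifetime: Δt = γτ = 1.9597 × 26.0 ns = 50.952 ns.
Distance: d = vΔt = 0.86 × 2.998×10⁸ m/s × 5.0952×10^-8 s = 13.1 m.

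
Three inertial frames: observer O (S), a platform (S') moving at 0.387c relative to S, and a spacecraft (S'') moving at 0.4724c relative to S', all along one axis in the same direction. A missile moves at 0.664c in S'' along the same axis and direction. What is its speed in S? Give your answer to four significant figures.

First combine the missile and spacecraft (S''→S'): u₁ = (0.664 + 0.4724)/(1 + 0.664×0.4724) = 1.1364/1.3136736 = 0.86506.
Then combine with the platform (S'→S): u = (0.86506 + 0.387)/(1 + 0.86506×0.387) = 1.25206/1.33477822 = 0.93803.

0.9380c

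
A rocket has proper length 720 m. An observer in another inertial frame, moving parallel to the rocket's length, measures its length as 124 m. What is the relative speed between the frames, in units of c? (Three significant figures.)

Length contraction gives γ = L₀/L = 720/124 = 5.8065.
β = √(1 − 1/γ²) = √0.97034 = 0.985.

0.985c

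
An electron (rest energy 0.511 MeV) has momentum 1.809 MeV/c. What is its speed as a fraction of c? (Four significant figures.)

0.9623c

βγ = pc/(mc²) = 1.809/0.511 = 3.5401.
Since γ² = 1 + (βγ)² = 13.5323, γ = √13.5323 = 3.67863, and β = (βγ)/γ = 3.5401/3.67863 = 0.9623.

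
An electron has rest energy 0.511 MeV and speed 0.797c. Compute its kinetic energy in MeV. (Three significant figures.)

Lorentz factor: γ = (1 − 0.635209)^(−1/2) = 1.65569.
Kinetic energy: K = (γ − 1)mc² = (1.65569 − 1) × 0.511 MeV = 0.65569 × 0.511 = 0.335 MeV.

0.335 MeV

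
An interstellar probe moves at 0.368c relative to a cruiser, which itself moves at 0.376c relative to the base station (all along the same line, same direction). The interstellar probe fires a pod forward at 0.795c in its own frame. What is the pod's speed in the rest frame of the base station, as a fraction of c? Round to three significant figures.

Compose velocities in two stages. Stage 1 (into S'): u₁ = (0.795+0.368)/(1+0.795×0.368) = 0.89976.
Stage 2 (into S): u = (0.89976+0.376)/(1+0.89976×0.376) = 0.95326, so the speed is 0.953c.

0.953c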